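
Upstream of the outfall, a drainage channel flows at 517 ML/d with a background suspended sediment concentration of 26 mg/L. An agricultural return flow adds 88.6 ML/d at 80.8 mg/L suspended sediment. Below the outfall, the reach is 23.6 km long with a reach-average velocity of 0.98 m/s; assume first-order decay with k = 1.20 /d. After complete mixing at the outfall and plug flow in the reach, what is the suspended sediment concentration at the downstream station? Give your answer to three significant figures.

Mass balance: C = (517.0·26.00 + 88.60·80.80) / 605.6 = 20600/605.6 = 34.02 mg/L.
Travel time t = 23.6·1000 / 0.98 = 24080 s = 6.689 h.
After decay, C = 34.02 × e^(−kt) = 34.02 × 0.7157 = 24.35 mg/L.

24.3 mg/L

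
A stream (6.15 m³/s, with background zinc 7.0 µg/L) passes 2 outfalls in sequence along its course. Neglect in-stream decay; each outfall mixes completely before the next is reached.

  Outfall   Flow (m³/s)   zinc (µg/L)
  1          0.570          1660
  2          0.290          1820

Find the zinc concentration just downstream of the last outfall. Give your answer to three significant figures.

Below outfall 1: Q → 6.720 m³/s, C = (6.150·7.000 + 0.5700·1660)/6.720 = 147.2 µg/L.
Below outfall 2: Q → 7.010 m³/s, C = (6.720·147.2 + 0.2900·1820)/7.010 = 216.4 µg/L.

216 µg/L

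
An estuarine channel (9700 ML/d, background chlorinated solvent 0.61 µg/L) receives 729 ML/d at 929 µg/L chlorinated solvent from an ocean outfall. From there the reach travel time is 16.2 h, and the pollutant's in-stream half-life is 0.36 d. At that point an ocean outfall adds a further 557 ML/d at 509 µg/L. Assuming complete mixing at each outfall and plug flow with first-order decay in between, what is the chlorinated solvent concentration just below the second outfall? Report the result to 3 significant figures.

42.8 µg/L

After mixing, C = (9700·0.6100 + 729.0·929.0) / 10430 = 683200/10430 = 65.51 µg/L; combined flow 10430 ML/d.
Half-life 0.36 d → k = ln 2 / 0.36 = 1.925 d⁻¹.
Applying C = C₀e^(−kt): 65.51 × 0.2726 = 17.86 µg/L.
Second outfall: C = (10430·17.86 + 557.0·509.0)/10990 = 42.76 µg/L.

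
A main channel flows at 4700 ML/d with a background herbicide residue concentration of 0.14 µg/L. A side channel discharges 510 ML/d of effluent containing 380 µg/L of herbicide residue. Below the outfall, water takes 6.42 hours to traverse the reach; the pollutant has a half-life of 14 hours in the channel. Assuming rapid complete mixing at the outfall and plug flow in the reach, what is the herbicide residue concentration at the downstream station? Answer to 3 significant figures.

27.2 µg/L

Conservation of mass: C = (4700·0.1400 + 510.0·380.0) / 5210 = 194500/5210 = 37.32 µg/L.
Half-life 14 h → k = ln 2 / 14 = 0.04951 h⁻¹ = 1.188 d⁻¹.
After decay, C = 37.32 × e^(−kt) = 37.32 × 0.7277 = 27.16 µg/L.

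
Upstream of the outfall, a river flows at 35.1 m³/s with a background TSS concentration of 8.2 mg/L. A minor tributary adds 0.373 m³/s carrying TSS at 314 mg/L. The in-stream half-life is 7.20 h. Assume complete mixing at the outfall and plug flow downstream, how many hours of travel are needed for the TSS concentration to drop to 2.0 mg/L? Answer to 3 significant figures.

18.1 h

Mass balance: C = (35.10·8.200 + 0.3730·314.0) / 35.47 = 404.9/35.47 = 11.42 mg/L.
Half-life 7.20 h → k = ln 2 / 7.20 = 0.09627 h⁻¹ = 2.310 d⁻¹.
11.42·exp(−k·t) = 2.0 → t = ln(11.42/2.0)/k = 65130 s = 18.09 h.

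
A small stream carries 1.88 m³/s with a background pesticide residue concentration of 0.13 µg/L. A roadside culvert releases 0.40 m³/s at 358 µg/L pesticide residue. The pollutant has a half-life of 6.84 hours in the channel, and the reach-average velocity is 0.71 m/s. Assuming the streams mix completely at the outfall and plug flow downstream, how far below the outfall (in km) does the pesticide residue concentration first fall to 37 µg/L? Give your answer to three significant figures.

13.4 km

Mass balance: C = (1.880·0.1300 + 0.4000·358.0) / 2.280 = 143.4/2.280 = 62.91 µg/L.
Half-life 6.84 h → k = ln 2 / 6.84 = 0.1013 h⁻¹ = 2.432 d⁻¹.
Set 62.91·exp(−k·t) = 37 → t = ln(62.91/37)/k = 18860 s = 5.238 h.
Distance = v·t = 0.71·18860 = 13390 m = 13.39 km.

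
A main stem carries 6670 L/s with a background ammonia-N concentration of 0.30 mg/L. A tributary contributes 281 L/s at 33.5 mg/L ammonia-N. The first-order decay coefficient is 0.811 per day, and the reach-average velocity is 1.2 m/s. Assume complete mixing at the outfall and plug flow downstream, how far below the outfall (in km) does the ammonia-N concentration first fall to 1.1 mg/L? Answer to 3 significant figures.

Mixed concentration C = ΣQC/ΣQ = (6670·0.3000 + 281.0·33.50) / 6951 = 11410/6951 = 1.642 mg/L.
Set 1.642·exp(−k·t) = 1.1 → t = ln(1.642/1.1)/k = 42690 s = 11.86 h.
Distance = v·t = 1.2·42690 = 51220 m = 51.22 km.

51.2 km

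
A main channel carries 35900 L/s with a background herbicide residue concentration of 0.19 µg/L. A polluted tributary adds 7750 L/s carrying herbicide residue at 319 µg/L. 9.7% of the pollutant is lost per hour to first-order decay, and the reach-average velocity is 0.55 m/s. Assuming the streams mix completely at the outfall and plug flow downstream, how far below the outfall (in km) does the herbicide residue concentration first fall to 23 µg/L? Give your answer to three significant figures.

17.5 km

After mixing, C = (35900·0.1900 + 7750·319.0) / 43650 = 2479000/43650 = 56.79 µg/L.
9.7%/h lost → k = −ln(1 − 0.097) = 0.1020 h⁻¹.
Set 56.79·exp(−k·t) = 23 → t = ln(56.79/23)/k = 31890 s = 8.859 h.
Distance = v·t = 0.55·31890 = 17540 m = 17.54 km.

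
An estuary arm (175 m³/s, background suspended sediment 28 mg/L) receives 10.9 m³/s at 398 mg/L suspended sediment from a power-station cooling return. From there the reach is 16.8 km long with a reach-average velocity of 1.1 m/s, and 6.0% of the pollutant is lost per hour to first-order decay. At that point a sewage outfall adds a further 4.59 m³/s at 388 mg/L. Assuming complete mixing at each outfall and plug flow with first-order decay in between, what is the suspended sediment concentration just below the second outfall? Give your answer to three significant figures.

After mixing, C = (175.0·28.00 + 10.90·398.0) / 185.9 = 9238/185.9 = 49.69 mg/L; combined flow 185.9 m³/s.
Travel time t = 16.8·1000 / 1.1 = 15270 s = 4.242 h.
6.0%/h lost → k = −ln(1 − 0.06) = 0.06188 h⁻¹.
After decay, C = 49.69 × e^(−kt) = 49.69 × 0.7691 = 38.22 mg/L.
Second outfall: C = (185.9·38.22 + 4.590·388.0)/190.5 = 46.65 mg/L.

46.6 mg/L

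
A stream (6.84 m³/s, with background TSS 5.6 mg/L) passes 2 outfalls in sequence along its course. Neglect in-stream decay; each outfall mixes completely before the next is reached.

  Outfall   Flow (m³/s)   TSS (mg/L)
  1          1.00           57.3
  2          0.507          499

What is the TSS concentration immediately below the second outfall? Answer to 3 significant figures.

Below outfall 1: Q → 7.840 m³/s, C = (6.840·5.600 + 1.000·57.30)/7.840 = 12.19 mg/L.
Below outfall 2: Q → 8.347 m³/s, C = (7.840·12.19 + 0.5070·499.0)/8.347 = 41.76 mg/L.

41.8 mg/L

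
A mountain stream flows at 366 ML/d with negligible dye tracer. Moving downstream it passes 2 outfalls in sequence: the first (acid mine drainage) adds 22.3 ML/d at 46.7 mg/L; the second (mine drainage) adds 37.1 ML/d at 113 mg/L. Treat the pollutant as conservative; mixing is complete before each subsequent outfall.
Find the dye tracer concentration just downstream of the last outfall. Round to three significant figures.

12.3 mg/L

Outfall 1: combined Q = 388.3 ML/d; C = (366.0·0 + 22.30·46.70)/388.3 = 2.682 mg/L.
Outfall 2: combined Q = 425.4 ML/d; C = (388.3·2.682 + 37.10·113.0)/425.4 = 12.30 mg/L.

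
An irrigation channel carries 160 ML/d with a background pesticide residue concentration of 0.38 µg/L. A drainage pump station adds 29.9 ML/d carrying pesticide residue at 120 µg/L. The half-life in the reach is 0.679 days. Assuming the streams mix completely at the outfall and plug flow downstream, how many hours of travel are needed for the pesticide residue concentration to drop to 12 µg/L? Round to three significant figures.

Mass balance: C = (160.0·0.3800 + 29.90·120.0) / 189.9 = 3649/189.9 = 19.21 µg/L.
Half-life 0.679 d → k = ln 2 / 0.679 = 1.021 d⁻¹.
19.21·exp(−k·t) = 12 → t = ln(19.21/12)/k = 39840 s = 11.07 h.

11.1 h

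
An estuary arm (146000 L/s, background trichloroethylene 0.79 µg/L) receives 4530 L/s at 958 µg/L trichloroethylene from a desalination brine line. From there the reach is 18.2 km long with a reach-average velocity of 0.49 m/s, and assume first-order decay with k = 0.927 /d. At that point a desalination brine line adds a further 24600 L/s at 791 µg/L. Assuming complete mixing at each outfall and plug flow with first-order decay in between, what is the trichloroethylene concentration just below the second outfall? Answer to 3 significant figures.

128 µg/L

Mass balance: C = (146000·0.7900 + 4530·958.0) / 150500 = 4455000/150500 = 29.60 µg/L; combined flow 150500 L/s.
Travel time t = 18.2·1000 / 0.49 = 37140 s = 10.32 h.
Applying C = C₀e^(−kt): 29.60 × 0.6713 = 19.87 µg/L.
Second outfall: C = (150500·19.87 + 24600·791.0)/175100 = 128.2 µg/L.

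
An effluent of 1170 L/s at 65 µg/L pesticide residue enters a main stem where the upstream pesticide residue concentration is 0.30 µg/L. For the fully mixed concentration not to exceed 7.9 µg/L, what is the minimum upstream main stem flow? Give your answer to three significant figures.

Set C_mix = 7.9: (Q·0.3000 + 1170·65.00) / (Q + 1170) = 7.9
→ Q = 1170·(65.00 − 7.9)/(7.9 − 0.3000) = 8790 L/s.

8790 L/s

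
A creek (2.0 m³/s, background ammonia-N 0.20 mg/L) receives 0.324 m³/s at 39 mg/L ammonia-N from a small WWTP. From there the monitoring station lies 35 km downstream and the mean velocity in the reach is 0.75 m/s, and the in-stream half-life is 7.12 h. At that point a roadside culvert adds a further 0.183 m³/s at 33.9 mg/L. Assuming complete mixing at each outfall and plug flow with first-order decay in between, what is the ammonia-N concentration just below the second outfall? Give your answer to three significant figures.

3.95 mg/L

Mass balance: C = (2.000·0.2000 + 0.3240·39.00) / 2.324 = 13.04/2.324 = 5.609 mg/L; combined flow 2.324 m³/s.
Travel time t = 35·1000 / 0.75 = 46670 s = 12.96 h.
Half-life 7.12 h → k = ln 2 / 7.12 = 0.09735 h⁻¹ = 2.336 d⁻¹.
Decay over the reach: 5.609·exp(−kt) = 5.609·0.2831 = 1.588 mg/L.
Second outfall: C = (2.324·1.588 + 0.1830·33.90)/2.507 = 3.947 mg/L.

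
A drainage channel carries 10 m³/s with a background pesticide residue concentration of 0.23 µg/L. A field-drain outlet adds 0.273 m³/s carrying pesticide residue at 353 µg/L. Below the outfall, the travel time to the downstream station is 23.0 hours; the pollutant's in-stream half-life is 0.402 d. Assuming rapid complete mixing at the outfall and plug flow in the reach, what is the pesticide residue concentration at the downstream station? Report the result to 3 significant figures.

Flow-weighted average: C = (10.00·0.2300 + 0.2730·353.0) / 10.27 = 98.67/10.27 = 9.605 µg/L.
Half-life 0.402 d → k = ln 2 / 0.402 = 1.724 d⁻¹.
Decay over the reach: 9.605·exp(−kt) = 9.605·0.1916 = 1.840 µg/L.

1.84 µg/L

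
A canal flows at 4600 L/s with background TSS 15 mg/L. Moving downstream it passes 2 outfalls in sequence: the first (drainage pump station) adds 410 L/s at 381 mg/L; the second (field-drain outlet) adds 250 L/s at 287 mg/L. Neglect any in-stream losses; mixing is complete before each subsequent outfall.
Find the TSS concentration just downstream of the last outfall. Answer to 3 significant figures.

56.5 mg/L

Outfall 1: combined Q = 5010 L/s; C = (4600·15.00 + 410.0·381.0)/5010 = 44.95 mg/L.
Outfall 2: combined Q = 5260 L/s; C = (5010·44.95 + 250.0·287.0)/5260 = 56.46 mg/L.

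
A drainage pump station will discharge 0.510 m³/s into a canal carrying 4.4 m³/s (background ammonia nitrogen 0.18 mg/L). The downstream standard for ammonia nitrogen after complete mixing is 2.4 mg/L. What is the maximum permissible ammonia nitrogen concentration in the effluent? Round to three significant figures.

21.6 mg/L

At the limit, (Qr·Cr + Qe·Cₑ)/(Qr + Qe) = 2.4:
Cₑ = (4.910·2.4 − 4.400·0.1800) / 0.5100 = 21.55 mg/L.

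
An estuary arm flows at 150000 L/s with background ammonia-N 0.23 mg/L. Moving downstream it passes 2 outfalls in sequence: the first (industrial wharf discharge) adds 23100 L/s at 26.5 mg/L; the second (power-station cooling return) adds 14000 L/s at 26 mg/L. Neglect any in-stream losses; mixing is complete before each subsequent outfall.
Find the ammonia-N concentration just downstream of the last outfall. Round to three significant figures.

5.40 mg/L

Below outfall 1: Q → 173100 L/s, C = (150000·0.2300 + 23100·26.50)/173100 = 3.736 mg/L.
Below outfall 2: Q → 187100 L/s, C = (173100·3.736 + 14000·26.00)/187100 = 5.402 mg/L.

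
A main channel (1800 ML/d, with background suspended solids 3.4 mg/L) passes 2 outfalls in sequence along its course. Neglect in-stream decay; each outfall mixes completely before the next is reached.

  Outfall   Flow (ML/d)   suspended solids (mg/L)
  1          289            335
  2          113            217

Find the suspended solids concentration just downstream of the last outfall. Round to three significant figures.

57.9 mg/L

Outfall 1: combined Q = 2089 ML/d; C = (1800·3.400 + 289.0·335.0)/2089 = 49.27 mg/L.
Outfall 2: combined Q = 2202 ML/d; C = (2089·49.27 + 113.0·217.0)/2202 = 57.88 mg/L.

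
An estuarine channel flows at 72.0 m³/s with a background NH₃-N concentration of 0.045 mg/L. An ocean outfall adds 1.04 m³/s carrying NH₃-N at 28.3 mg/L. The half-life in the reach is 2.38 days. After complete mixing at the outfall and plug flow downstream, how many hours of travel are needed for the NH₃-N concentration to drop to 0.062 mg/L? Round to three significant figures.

Mass balance: C = (72.00·0.04500 + 1.040·28.30) / 73.04 = 32.67/73.04 = 0.4473 mg/L.
Half-life 2.38 d → k = ln 2 / 2.38 = 0.2912 d⁻¹.
0.4473·exp(−k·t) = 0.062 → t = ln(0.4473/0.062)/k = 586200 s = 162.8 h.

163 h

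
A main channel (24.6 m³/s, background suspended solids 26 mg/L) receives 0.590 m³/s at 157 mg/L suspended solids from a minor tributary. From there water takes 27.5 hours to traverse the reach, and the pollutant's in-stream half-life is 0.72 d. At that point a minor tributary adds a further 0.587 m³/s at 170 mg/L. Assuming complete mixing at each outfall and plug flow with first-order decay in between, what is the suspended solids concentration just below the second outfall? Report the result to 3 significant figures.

13.3 mg/L

Mixed concentration C = ΣQC/ΣQ = (24.60·26.00 + 0.5900·157.0) / 25.19 = 732.2/25.19 = 29.07 mg/L; combined flow 25.19 m³/s.
Half-life 0.72 d → k = ln 2 / 0.72 = 0.9627 d⁻¹.
Decay over the reach: 29.07·exp(−kt) = 29.07·0.3318 = 9.646 mg/L.
Second outfall: C = (25.19·9.646 + 0.5870·170.0)/25.78 = 13.30 mg/L.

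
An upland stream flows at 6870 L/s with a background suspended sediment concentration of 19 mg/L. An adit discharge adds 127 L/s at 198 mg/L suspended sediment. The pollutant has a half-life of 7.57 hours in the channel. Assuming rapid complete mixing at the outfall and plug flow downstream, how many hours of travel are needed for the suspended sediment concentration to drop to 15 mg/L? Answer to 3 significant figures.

4.31 h

Flow-weighted average: C = (6870·19.00 + 127.0·198.0) / 6997 = 155700/6997 = 22.25 mg/L.
Half-life 7.57 h → k = ln 2 / 7.57 = 0.09157 h⁻¹ = 2.198 d⁻¹.
22.25·exp(−k·t) = 15 → t = ln(22.25/15)/k = 15500 s = 4.306 h.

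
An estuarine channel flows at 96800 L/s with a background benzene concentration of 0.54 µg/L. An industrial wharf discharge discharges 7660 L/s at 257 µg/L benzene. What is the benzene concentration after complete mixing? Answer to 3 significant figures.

19.3 µg/L

After mixing, C = (96800·0.5400 + 7660·257.0) / 104500 = 2021000/104500 = 19.35 µg/L.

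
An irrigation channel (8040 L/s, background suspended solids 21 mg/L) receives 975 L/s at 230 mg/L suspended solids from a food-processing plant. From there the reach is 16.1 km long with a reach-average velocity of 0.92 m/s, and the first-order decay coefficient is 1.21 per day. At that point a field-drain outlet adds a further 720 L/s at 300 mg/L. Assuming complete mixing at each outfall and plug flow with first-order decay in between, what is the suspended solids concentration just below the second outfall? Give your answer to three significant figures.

After mixing, C = (8040·21.00 + 975.0·230.0) / 9015 = 393100/9015 = 43.60 mg/L; combined flow 9015 L/s.
Travel time t = 16.1·1000 / 0.92 = 17500 s = 4.861 h.
Decay over the reach: 43.60·exp(−kt) = 43.60·0.7826 = 34.13 mg/L.
Second outfall: C = (9015·34.13 + 720.0·300.0)/9735 = 53.79 mg/L.

53.8 mg/L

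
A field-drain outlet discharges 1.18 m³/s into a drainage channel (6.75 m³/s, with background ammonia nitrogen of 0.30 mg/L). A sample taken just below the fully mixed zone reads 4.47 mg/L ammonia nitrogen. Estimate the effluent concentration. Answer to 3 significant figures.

28.3 mg/L

Mass balance: 6.750·0.3000 + 1.180·Cₑ = 7.930·4.470
→ Cₑ = (7.930·4.470 − 6.750·0.3000) / 1.180 = 28.32 mg/L.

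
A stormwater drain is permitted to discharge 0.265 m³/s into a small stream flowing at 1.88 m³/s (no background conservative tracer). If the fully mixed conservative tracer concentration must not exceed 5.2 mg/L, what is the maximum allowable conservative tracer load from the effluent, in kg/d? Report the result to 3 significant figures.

964 kg/d

Mass balance at the limit: 1.880·0 + 0.2650·Cₑ = 2.145·5.2 → Cₑ = 42.09 mg/L.
Load = 0.2650 m³/s × 42.09 g/m³ × 86 400 s/d = 963.7 kg/d.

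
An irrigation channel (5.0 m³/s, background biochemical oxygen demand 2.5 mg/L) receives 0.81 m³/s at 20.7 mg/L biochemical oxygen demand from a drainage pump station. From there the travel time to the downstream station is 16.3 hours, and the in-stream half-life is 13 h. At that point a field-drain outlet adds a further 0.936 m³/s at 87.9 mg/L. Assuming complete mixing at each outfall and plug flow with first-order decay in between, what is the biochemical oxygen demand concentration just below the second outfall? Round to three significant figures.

Mixed concentration C = ΣQC/ΣQ = (5.000·2.500 + 0.8100·20.70) / 5.810 = 29.27/5.810 = 5.037 mg/L; combined flow 5.810 m³/s.
Half-life 13 h → k = ln 2 / 13 = 0.05332 h⁻¹ = 1.280 d⁻¹.
First-order decay: C = 5.037·exp(−k·t) = 5.037·0.4193 = 2.112 mg/L.
At the second outfall, C = (5.810·2.112 + 0.9360·87.90) / (5.810 + 0.9360) = 14.02 mg/L.

14.0 mg/L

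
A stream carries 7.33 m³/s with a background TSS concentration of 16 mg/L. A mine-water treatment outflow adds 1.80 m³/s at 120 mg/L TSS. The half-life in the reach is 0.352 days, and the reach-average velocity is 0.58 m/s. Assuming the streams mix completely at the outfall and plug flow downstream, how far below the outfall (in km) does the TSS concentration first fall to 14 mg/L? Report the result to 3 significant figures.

Mass balance: C = (7.330·16.00 + 1.800·120.0) / 9.130 = 333.3/9.130 = 36.50 mg/L.
Half-life 0.352 d → k = ln 2 / 0.352 = 1.969 d⁻¹.
Set 36.50·exp(−k·t) = 14 → t = ln(36.50/14)/k = 42050 s = 11.68 h.
Distance = v·t = 0.58·42050 = 24390 m = 24.39 km.

24.4 km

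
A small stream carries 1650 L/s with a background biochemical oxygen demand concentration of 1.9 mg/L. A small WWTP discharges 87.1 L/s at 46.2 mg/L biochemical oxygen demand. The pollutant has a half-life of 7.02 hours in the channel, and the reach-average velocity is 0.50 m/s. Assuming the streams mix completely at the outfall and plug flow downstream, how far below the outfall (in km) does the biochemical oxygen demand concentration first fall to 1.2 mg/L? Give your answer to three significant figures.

Mixed concentration C = ΣQC/ΣQ = (1650·1.900 + 87.10·46.20) / 1737 = 7159/1737 = 4.121 mg/L.
Half-life 7.02 h → k = ln 2 / 7.02 = 0.09874 h⁻¹ = 2.370 d⁻¹.
Set 4.121·exp(−k·t) = 1.2 → t = ln(4.121/1.2)/k = 44990 s = 12.50 h.
Distance = v·t = 0.50·44990 = 22490 m = 22.49 km.

22.5 km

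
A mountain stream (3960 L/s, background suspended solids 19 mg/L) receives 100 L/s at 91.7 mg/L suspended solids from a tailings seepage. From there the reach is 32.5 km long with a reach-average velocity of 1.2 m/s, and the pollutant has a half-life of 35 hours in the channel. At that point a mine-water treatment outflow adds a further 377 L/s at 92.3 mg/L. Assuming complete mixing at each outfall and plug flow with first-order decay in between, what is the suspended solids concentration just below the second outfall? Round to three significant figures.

Conservation of mass: C = (3960·19.00 + 100.0·91.70) / 4060 = 84410/4060 = 20.79 mg/L; combined flow 4060 L/s.
Travel time t = 32.5·1000 / 1.2 = 27080 s = 7.523 h.
Half-life 35 h → k = ln 2 / 35 = 0.01980 h⁻¹ = 0.4753 d⁻¹.
After decay, C = 20.79 × e^(−kt) = 20.79 × 0.8616 = 17.91 mg/L.
At the second outfall, C = (4060·17.91 + 377.0·92.30) / (4060 + 377.0) = 24.23 mg/L.

24.2 mg/L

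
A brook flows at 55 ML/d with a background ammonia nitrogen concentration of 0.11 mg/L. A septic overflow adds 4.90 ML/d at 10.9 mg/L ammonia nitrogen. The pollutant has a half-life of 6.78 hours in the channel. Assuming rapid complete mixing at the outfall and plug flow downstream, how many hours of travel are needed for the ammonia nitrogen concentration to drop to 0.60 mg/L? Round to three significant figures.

4.92 h

Flow-weighted average: C = (55.00·0.1100 + 4.900·10.90) / 59.90 = 59.46/59.90 = 0.9927 mg/L.
Half-life 6.78 h → k = ln 2 / 6.78 = 0.1022 h⁻¹ = 2.454 d⁻¹.
0.9927·exp(−k·t) = 0.60 → t = ln(0.9927/0.60)/k = 17730 s = 4.925 h.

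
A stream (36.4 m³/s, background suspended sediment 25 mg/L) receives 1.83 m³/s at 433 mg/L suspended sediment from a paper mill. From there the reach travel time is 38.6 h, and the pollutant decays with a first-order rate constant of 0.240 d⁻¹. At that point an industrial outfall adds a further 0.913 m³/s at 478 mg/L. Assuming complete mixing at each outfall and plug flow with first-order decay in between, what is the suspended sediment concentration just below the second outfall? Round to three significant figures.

Conservation of mass: C = (36.40·25.00 + 1.830·433.0) / 38.23 = 1702/38.23 = 44.53 mg/L; combined flow 38.23 m³/s.
Decay over the reach: 44.53·exp(−kt) = 44.53·0.6798 = 30.27 mg/L.
Second outfall: C = (38.23·30.27 + 0.9130·478.0)/39.14 = 40.71 mg/L.

40.7 mg/L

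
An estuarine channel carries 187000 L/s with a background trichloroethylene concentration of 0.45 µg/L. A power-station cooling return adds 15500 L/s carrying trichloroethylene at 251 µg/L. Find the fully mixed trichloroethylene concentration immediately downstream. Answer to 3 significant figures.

After mixing, C = (187000·0.4500 + 15500·251.0) / 202500 = 3975000/202500 = 19.63 µg/L.

19.6 µg/L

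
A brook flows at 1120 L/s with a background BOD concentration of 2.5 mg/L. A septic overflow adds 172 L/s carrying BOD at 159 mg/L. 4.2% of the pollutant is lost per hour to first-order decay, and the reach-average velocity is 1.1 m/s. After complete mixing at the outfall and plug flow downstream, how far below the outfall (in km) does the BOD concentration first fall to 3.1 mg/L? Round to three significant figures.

186 km

After mixing, C = (1120·2.500 + 172.0·159.0) / 1292 = 30150/1292 = 23.33 mg/L.
4.2%/h lost → k = −ln(1 − 0.042) = 0.04291 h⁻¹.
Set 23.33·exp(−k·t) = 3.1 → t = ln(23.33/3.1)/k = 169400 s = 47.04 h.
Distance = v·t = 1.1·169400 = 186300 m = 186.3 km.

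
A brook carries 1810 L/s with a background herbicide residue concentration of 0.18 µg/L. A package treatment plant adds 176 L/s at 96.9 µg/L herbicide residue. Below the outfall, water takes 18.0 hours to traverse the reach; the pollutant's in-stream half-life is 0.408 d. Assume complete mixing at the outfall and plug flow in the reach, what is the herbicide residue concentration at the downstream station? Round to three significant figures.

2.45 µg/L

Conservation of mass: C = (1810·0.1800 + 176.0·96.90) / 1986 = 17380/1986 = 8.751 µg/L.
Half-life 0.408 d → k = ln 2 / 0.408 = 1.699 d⁻¹.
After decay, C = 8.751 × e^(−kt) = 8.751 × 0.2797 = 2.447 µg/L.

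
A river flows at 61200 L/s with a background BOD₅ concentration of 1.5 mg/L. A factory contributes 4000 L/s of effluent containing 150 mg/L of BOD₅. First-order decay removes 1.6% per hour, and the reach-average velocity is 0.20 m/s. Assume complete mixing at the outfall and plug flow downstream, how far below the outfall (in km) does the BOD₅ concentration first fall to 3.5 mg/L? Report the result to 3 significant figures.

49.5 km

Mixed concentration C = ΣQC/ΣQ = (61200·1.500 + 4000·150.0) / 65200 = 691800/65200 = 10.61 mg/L.
1.6%/h lost → k = −ln(1 − 0.016) = 0.01613 h⁻¹.
Set 10.61·exp(−k·t) = 3.5 → t = ln(10.61/3.5)/k = 247500 s = 68.76 h.
Distance = v·t = 0.20·247500 = 49510 m = 49.51 km.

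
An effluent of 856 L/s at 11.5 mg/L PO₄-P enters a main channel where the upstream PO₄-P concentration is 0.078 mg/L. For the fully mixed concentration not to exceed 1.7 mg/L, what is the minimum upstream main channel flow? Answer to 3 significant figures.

Set C_mix = 1.7: (Q·0.07800 + 856.0·11.50) / (Q + 856.0) = 1.7
→ Q = 856.0·(11.50 − 1.7)/(1.7 − 0.07800) = 5172 L/s.

5170 L/s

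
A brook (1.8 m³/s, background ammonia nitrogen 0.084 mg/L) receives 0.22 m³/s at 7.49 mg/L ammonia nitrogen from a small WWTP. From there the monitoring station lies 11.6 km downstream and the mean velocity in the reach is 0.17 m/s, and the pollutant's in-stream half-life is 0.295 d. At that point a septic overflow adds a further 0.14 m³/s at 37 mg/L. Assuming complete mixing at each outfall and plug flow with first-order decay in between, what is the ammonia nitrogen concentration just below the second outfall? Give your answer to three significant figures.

Conservation of mass: C = (1.800·0.08400 + 0.2200·7.490) / 2.020 = 1.799/2.020 = 0.8906 mg/L; combined flow 2.020 m³/s.
Travel time t = 11.6·1000 / 0.17 = 68240 s = 18.95 h.
Half-life 0.295 d → k = ln 2 / 0.295 = 2.350 d⁻¹.
Applying C = C₀e^(−kt): 0.8906 × 0.1563 = 0.1392 mg/L.
At the second outfall, C = (2.020·0.1392 + 0.1400·37.00) / (2.020 + 0.1400) = 2.528 mg/L.

2.53 mg/L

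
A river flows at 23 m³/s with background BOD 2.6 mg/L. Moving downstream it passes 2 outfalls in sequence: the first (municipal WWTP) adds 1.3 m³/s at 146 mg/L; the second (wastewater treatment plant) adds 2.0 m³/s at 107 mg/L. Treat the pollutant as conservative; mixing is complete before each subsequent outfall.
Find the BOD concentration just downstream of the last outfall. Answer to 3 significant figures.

Below outfall 1: Q → 24.30 m³/s, C = (23.00·2.600 + 1.300·146.0)/24.30 = 10.27 mg/L.
Below outfall 2: Q → 26.30 m³/s, C = (24.30·10.27 + 2.000·107.0)/26.30 = 17.63 mg/L.

17.6 mg/L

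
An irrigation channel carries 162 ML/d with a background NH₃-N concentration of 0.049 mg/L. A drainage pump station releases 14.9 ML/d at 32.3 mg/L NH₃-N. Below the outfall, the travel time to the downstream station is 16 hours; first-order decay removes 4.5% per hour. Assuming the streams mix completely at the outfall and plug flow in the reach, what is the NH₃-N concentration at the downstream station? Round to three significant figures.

1.32 mg/L

Flow-weighted average: C = (162.0·0.04900 + 14.90·32.30) / 176.9 = 489.2/176.9 = 2.765 mg/L.
4.5%/h lost → k = −ln(1 − 0.045) = 0.04604 h⁻¹.
After decay, C = 2.765 × e^(−kt) = 2.765 × 0.4787 = 1.324 mg/L.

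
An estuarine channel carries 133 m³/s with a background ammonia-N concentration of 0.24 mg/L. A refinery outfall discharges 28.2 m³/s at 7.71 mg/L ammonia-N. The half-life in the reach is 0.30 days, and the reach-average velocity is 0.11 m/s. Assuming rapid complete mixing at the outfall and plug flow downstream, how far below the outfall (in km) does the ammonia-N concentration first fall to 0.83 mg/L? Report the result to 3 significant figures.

Flow-weighted average: C = (133.0·0.2400 + 28.20·7.710) / 161.2 = 249.3/161.2 = 1.547 mg/L.
Half-life 0.30 d → k = ln 2 / 0.30 = 2.310 d⁻¹.
Set 1.547·exp(−k·t) = 0.83 → t = ln(1.547/0.83)/k = 23280 s = 6.466 h.
Distance = v·t = 0.11·23280 = 2561 m = 2.561 km.

2.56 km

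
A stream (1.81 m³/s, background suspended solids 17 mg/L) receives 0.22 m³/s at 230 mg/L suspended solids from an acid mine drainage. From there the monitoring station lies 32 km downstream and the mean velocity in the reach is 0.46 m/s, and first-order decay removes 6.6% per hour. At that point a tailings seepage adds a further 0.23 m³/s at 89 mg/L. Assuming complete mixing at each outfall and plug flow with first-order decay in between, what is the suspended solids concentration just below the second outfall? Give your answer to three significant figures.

Mass balance: C = (1.810·17.00 + 0.2200·230.0) / 2.030 = 81.37/2.030 = 40.08 mg/L; combined flow 2.030 m³/s.
Travel time t = 32·1000 / 0.46 = 69570 s = 19.32 h.
6.6%/h lost → k = −ln(1 − 0.066) = 0.06828 h⁻¹.
Decay over the reach: 40.08·exp(−kt) = 40.08·0.2673 = 10.71 mg/L.
At the second outfall, C = (2.030·10.71 + 0.2300·89.00) / (2.030 + 0.2300) = 18.68 mg/L.

18.7 mg/L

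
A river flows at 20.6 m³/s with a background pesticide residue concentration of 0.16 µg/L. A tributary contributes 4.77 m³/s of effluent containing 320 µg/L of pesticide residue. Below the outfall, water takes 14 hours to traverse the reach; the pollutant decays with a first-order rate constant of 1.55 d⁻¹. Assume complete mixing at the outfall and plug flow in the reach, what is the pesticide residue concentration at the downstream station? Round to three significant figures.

Mixed concentration C = ΣQC/ΣQ = (20.60·0.1600 + 4.770·320.0) / 25.37 = 1530/25.37 = 60.30 µg/L.
First-order decay: C = 60.30·exp(−k·t) = 60.30·0.4049 = 24.41 µg/L.

24.4 µg/L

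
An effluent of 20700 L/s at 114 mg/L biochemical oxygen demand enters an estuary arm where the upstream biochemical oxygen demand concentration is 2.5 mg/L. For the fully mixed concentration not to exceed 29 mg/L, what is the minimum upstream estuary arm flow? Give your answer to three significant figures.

Set C_mix = 29: (Q·2.500 + 20700·114.0) / (Q + 20700) = 29
→ Q = 20700·(114.0 − 29)/(29 − 2.500) = 66400 L/s.

66400 L/s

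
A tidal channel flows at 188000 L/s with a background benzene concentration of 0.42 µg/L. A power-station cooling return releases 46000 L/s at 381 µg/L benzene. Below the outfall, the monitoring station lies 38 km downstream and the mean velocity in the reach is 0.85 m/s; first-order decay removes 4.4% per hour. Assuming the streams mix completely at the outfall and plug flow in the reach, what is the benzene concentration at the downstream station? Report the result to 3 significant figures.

43.0 µg/L

Mass balance: C = (188000·0.4200 + 46000·381.0) / 234000 = 17600000/234000 = 75.23 µg/L.
Travel time t = 38·1000 / 0.85 = 44710 s = 12.42 h.
4.4%/h lost → k = −ln(1 − 0.044) = 0.04500 h⁻¹.
First-order decay: C = 75.23·exp(−k·t) = 75.23·0.5719 = 43.03 µg/L.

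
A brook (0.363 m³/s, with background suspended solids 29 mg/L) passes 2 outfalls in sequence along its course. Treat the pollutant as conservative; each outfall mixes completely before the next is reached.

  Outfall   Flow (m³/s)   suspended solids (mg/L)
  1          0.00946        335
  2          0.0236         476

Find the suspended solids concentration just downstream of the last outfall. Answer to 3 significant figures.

62.9 mg/L

Outfall 1: combined Q = 0.3725 m³/s; C = (0.3630·29.00 + 0.009460·335.0)/0.3725 = 36.77 mg/L.
Outfall 2: combined Q = 0.3961 m³/s; C = (0.3725·36.77 + 0.02360·476.0)/0.3961 = 62.94 mg/L.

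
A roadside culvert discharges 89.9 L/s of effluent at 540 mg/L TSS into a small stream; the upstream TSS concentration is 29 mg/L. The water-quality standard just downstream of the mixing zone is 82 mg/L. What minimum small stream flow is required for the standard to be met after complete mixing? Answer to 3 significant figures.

777 L/s

Set C_mix = 82: (Q·29.00 + 89.90·540.0) / (Q + 89.90) = 82
→ Q = 89.90·(540.0 − 82)/(82 − 29.00) = 776.9 L/s.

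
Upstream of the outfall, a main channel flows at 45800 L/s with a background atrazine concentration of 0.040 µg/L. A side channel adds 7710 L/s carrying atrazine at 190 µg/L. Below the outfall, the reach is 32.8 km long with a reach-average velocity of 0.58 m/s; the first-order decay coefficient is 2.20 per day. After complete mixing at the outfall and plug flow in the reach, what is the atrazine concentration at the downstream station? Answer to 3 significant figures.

6.49 µg/L

After mixing, C = (45800·0.04000 + 7710·190.0) / 53510 = 1467000/53510 = 27.41 µg/L.
Travel time t = 32.8·1000 / 0.58 = 56550 s = 15.71 h.
Applying C = C₀e^(−kt): 27.41 × 0.2369 = 6.494 µg/L.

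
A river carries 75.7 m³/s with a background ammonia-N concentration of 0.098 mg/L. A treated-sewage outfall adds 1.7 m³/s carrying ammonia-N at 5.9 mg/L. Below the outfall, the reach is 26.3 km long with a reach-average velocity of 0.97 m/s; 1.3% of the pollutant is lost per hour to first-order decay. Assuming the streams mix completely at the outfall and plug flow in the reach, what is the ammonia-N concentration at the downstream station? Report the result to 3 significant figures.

0.204 mg/L

Mixed concentration C = ΣQC/ΣQ = (75.70·0.09800 + 1.700·5.900) / 77.40 = 17.45/77.40 = 0.2254 mg/L.
Travel time t = 26.3·1000 / 0.97 = 27110 s = 7.532 h.
1.3%/h lost → k = −ln(1 − 0.013) = 0.01309 h⁻¹.
Applying C = C₀e^(−kt): 0.2254 × 0.9061 = 0.2043 mg/L.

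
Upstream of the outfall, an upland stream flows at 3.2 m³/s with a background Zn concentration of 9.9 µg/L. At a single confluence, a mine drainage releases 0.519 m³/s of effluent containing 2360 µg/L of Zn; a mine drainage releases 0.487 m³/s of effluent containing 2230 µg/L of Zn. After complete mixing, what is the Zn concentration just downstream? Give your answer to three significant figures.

557 µg/L

Mixed concentration C = ΣQC/ΣQ = (3.200·9.900 + 0.5190·2360 + 0.4870·2230) / 4.206 = 2343/4.206 = 556.9 µg/L.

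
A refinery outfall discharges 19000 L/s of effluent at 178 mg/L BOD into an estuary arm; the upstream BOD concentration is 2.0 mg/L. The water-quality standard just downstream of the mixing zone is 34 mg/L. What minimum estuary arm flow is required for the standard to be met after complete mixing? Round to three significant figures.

85500 L/s

Set C_mix = 34: (Q·2.000 + 19000·178.0) / (Q + 19000) = 34
→ Q = 19000·(178.0 − 34)/(34 − 2.000) = 85500 L/s.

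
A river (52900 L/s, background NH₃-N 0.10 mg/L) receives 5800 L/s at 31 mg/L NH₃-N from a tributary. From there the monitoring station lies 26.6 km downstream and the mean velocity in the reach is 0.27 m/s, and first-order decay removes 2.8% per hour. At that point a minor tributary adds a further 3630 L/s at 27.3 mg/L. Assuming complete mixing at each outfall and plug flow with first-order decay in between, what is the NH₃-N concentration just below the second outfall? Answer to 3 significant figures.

Conservation of mass: C = (52900·0.1000 + 5800·31.00) / 58700 = 185100/58700 = 3.153 mg/L; combined flow 58700 L/s.
Travel time t = 26.6·1000 / 0.27 = 98520 s = 27.37 h.
2.8%/h lost → k = −ln(1 − 0.028) = 0.02840 h⁻¹.
Applying C = C₀e^(−kt): 3.153 × 0.4597 = 1.449 mg/L.
At the second outfall, C = (58700·1.449 + 3630·27.30) / (58700 + 3630) = 2.955 mg/L.

2.95 mg/L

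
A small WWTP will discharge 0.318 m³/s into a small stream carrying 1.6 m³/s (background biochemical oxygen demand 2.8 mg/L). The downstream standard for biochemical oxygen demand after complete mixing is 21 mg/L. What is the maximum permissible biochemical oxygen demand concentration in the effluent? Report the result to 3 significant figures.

113 mg/L

At the limit, (Qr·Cr + Qe·Cₑ)/(Qr + Qe) = 21:
Cₑ = (1.918·21 − 1.600·2.800) / 0.3180 = 112.6 mg/L.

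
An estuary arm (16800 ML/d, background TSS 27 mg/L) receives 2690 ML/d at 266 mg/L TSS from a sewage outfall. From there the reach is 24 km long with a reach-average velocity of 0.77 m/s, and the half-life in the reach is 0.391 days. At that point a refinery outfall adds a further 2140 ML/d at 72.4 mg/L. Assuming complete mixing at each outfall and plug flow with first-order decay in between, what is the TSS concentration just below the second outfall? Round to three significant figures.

35.7 mg/L

Mixed concentration C = ΣQC/ΣQ = (16800·27.00 + 2690·266.0) / 19490 = 1169000/19490 = 59.99 mg/L; combined flow 19490 ML/d.
Travel time t = 24·1000 / 0.77 = 31170 s = 8.658 h.
Half-life 0.391 d → k = ln 2 / 0.391 = 1.773 d⁻¹.
After decay, C = 59.99 × e^(−kt) = 59.99 × 0.5275 = 31.65 mg/L.
Second outfall: C = (19490·31.65 + 2140·72.40)/21630 = 35.68 mg/L.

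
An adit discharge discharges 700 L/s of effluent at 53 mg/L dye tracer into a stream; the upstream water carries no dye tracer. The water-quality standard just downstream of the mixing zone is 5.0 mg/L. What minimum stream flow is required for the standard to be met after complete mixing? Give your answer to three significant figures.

6720 L/s

Set C_mix = 5.0: (Q·0 + 700.0·53.00) / (Q + 700.0) = 5.0
→ Q = 700.0·(53.00 − 5.0)/(5.0 − 0) = 6720 L/s.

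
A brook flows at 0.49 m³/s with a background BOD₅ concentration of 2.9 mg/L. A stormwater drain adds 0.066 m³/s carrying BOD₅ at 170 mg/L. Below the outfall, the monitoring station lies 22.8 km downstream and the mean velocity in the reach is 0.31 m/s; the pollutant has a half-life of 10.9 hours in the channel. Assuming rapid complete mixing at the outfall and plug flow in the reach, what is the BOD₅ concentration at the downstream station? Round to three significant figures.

6.20 mg/L

After mixing, C = (0.4900·2.900 + 0.06600·170.0) / 0.5560 = 12.64/0.5560 = 22.74 mg/L.
Travel time t = 22.8·1000 / 0.31 = 73550 s = 20.43 h.
Half-life 10.9 h → k = ln 2 / 10.9 = 0.06359 h⁻¹ = 1.526 d⁻¹.
Applying C = C₀e^(−kt): 22.74 × 0.2728 = 6.201 mg/L.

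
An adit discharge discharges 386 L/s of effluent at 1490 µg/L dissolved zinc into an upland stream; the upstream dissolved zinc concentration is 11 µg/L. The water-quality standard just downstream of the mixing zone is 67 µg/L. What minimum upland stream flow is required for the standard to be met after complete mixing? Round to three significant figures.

9810 L/s

Set C_mix = 67: (Q·11.00 + 386.0·1490) / (Q + 386.0) = 67
→ Q = 386.0·(1490 − 67)/(67 − 11.00) = 9809 L/s.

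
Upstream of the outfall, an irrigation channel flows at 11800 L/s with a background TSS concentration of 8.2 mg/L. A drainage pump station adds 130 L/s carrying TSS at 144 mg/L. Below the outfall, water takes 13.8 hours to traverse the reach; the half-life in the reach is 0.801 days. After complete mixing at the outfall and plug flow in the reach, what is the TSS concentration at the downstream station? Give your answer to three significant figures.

5.89 mg/L

Mass balance: C = (11800·8.200 + 130.0·144.0) / 11930 = 115500/11930 = 9.680 mg/L.
Half-life 0.801 d → k = ln 2 / 0.801 = 0.8654 d⁻¹.
Applying C = C₀e^(−kt): 9.680 × 0.6080 = 5.885 mg/L.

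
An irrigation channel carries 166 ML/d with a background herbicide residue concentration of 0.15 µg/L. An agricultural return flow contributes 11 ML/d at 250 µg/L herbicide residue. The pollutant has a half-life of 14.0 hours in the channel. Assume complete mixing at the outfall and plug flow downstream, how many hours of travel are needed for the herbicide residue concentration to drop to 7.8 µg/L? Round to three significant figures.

14.1 h

Mass balance: C = (166.0·0.1500 + 11.00·250.0) / 177.0 = 2775/177.0 = 15.68 µg/L.
Half-life 14.0 h → k = ln 2 / 14.0 = 0.04951 h⁻¹ = 1.188 d⁻¹.
15.68·exp(−k·t) = 7.8 → t = ln(15.68/7.8)/k = 50760 s = 14.10 h.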